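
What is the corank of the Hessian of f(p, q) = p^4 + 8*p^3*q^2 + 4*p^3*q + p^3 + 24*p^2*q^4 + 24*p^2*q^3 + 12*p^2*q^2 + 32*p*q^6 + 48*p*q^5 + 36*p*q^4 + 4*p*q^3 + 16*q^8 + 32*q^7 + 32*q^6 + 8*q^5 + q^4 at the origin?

2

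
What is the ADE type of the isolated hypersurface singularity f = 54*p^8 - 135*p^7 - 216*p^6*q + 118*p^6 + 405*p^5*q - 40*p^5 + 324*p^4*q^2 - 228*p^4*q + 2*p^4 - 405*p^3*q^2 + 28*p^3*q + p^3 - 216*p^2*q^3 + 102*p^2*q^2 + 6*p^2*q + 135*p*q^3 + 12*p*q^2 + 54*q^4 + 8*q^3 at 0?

The Hessian of f at 0 has rank 0. Corank 2; j^3 = (p + 2*q)^3 is a perfect cube, so E-series; the 4-jet and mu = 7 give E_7.

E_{7}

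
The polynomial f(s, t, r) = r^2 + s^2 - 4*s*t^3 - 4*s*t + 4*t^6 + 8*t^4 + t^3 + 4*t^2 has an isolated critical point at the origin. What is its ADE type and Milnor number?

The Hessian of f at 0 is [[2, -4, 0], [-4, 8, 0], [0, 0, 2]] with rank 2, so corank 1. A Groebner basis of the Jacobian ideal J(f) in C{s,t,r} is {t^2, s - 2*t, r}; counting standard monomials gives mu = 2. Corank 1: A-series; mu = 2 gives A_2.

Type A2, Milnor number mu = 2.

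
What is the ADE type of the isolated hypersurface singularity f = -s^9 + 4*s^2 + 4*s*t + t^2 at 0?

A_{8}

The Hessian of f at 0 has rank 1. Corank 1: A-series; mu = 8 gives A_8.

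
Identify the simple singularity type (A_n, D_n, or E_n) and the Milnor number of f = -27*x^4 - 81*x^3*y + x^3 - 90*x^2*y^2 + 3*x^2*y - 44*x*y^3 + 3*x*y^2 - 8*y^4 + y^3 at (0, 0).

The Hessian of f at 0 has rank 0. Corank 2; j^3 = (x + y)^3 is a perfect cube, so E-series; the 4-jet and mu = 7 give E_7.

Type E_7, Milnor number mu = 7.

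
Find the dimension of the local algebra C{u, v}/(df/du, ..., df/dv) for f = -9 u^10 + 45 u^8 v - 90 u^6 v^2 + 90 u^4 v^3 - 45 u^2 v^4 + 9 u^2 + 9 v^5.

The Hessian of f at 0 has rank 1. Corank 1: A-series; mu = 4 gives A_4.

4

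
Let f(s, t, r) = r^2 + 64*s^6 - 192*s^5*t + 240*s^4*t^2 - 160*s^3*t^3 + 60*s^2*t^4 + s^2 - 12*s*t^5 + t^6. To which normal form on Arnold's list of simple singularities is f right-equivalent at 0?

The Hessian of f at 0 has rank 2. Corank 1: A-series; mu = 5 gives A_5.

A5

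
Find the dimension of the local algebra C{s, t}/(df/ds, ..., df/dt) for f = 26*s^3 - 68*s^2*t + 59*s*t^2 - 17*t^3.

4

The Hessian of f at 0 has rank 0. Corank 2; j^3 = (s - t)*(26*s^2 - 42*s*t + 17*t^2) splits into three distinct lines over C (the quadratic factor has nonzero discriminant), so D_4.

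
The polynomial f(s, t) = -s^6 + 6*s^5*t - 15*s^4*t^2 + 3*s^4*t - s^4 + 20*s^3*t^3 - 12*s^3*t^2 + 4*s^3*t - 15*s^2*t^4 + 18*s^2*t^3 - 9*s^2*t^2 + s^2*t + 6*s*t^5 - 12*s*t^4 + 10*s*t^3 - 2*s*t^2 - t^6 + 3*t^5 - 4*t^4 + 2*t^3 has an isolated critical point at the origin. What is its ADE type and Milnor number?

Type D_4, Milnor number mu = 4.

The Hessian of f at 0 is [[0, 0], [0, 0]] with rank 0, so corank 2. A Groebner basis of the Jacobian ideal J(f) in C{s,t} is {t^3, s^2 + 2*t^2, s*t - t^2}; counting standard monomials gives mu = 4. Corank 2; j^3 = t*(s^2 - 2*s*t + 2*t^2) splits into three distinct lines over C (the quadratic factor has nonzero discriminant), so D_4.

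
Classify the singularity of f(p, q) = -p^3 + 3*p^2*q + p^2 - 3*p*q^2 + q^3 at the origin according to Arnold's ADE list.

The Hessian of f at 0 has rank 1. Corank 1: A-series; mu = 2 gives A_2.

A_2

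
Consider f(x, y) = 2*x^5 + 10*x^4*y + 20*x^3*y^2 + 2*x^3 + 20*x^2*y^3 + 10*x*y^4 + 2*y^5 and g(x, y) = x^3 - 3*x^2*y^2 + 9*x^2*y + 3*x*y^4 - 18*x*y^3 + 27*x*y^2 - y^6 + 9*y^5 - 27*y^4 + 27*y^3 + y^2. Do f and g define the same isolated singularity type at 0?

No.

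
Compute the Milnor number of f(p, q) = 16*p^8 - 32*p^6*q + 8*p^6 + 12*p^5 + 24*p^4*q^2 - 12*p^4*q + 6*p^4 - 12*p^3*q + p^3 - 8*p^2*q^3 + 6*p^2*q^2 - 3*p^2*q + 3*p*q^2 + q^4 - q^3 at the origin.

6

The Hessian of f at 0 is [[0, 0], [0, 0]] with rank 0, so corank 2. A Groebner basis of the Jacobian ideal J(f) in C{p,q} is {p^3 + 3*p^2/4 - 3*p*q/2 + 3*q^2/4, p^2*q + p^2/2 - p*q + q^2/2, p^2/4 + p*q^2 - p*q/2 + q^2/4, q^3}; counting standard monomials gives mu = 6. Corank 2; j^3 = (p - q)^3 is a perfect cube, so E-series; the 4-jet and mu = 6 give E_6.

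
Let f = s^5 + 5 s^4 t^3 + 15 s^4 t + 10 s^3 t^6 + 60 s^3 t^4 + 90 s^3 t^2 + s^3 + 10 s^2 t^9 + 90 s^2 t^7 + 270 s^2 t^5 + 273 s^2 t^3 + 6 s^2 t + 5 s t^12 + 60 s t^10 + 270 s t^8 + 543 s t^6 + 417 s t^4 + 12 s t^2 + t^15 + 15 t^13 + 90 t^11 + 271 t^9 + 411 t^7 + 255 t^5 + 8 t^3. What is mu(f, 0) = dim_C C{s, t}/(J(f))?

8

The Hessian of f at 0 has rank 0. Corank 2; j^3 = (s + 2*t)^3 is a perfect cube, so E-series; the 5-jet and mu = 8 give E_8.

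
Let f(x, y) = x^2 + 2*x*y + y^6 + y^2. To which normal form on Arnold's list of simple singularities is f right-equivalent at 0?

The Hessian of f at 0 is [[2, 2], [2, 2]] with rank 1, so corank 1. A Groebner basis of the Jacobian ideal J(f) in C{x,y} is {y^5, x + y}; counting standard monomials gives mu = 5. Corank 1: A-series; mu = 5 gives A_5.

A5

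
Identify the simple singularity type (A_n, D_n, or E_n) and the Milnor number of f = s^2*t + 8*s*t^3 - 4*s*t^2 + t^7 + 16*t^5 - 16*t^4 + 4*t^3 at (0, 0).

Type D_{8}, Milnor number mu = 8.

The Hessian of f at 0 is [[0, 0], [0, 0]] with rank 0, so corank 2. A Groebner basis of the Jacobian ideal J(f) in C{s,t} is {s^2*t^2 + s^2*t + 16*s^2/7 + 43*s*t^2/7 - 71*s*t/14 + t^2, s^3 - 6*s^2*t - 64*s^2/7 - 172*s*t^2/7 + 142*s*t/7 - 4*t^2, s*t/4 + t^3 - t^2/2}; counting standard monomials gives mu = 8. Corank 2; j^3 = t*(s - 2*t)^2 has shape L^2 M (L != M), so D-series; mu = 8 gives D_8.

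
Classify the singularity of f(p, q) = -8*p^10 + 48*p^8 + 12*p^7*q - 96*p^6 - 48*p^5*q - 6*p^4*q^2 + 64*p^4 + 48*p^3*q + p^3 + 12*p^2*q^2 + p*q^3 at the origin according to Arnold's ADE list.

E_7

The Hessian of f at 0 has rank 0. Corank 2; j^3 = p^3 is a perfect cube, so E-series; the 4-jet and mu = 7 give E_7.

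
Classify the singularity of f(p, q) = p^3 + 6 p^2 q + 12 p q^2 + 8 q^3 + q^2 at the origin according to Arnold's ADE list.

A_2

The Hessian of f at 0 is [[0, 0], [0, 2]] with rank 1, so corank 1. A Groebner basis of the Jacobian ideal J(f) in C{p,q} is {p^2, q}; counting standard monomials gives mu = 2. Corank 1: A-series; mu = 2 gives A_2.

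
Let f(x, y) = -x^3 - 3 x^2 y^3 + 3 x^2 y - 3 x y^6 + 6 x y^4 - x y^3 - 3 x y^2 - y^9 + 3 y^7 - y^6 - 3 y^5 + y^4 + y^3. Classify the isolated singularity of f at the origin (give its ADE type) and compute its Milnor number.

Type E_{7}, Milnor number mu = 7.

The Hessian of f at 0 has rank 0. Corank 2; j^3 = -(x - y)^3 is a perfect cube, so E-series; the 4-jet and mu = 7 give E_7.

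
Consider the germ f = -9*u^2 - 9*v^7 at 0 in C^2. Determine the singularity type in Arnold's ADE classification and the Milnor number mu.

Type A_6, Milnor number mu = 6.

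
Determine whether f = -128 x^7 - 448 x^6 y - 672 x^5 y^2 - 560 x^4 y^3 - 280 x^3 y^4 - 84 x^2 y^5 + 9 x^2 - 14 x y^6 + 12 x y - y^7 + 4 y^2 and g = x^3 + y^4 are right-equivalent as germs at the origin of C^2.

The Hessian of f at 0 has rank 1. Corank 1: A-series; mu = 6 gives A_6. The Hessian of g at 0 has rank 0. Corank 2; j^3 = x^3 is a perfect cube, so E-series; the 4-jet and mu = 6 give E_6. f is A_6 but g is E_6, hence not right-equivalent.

No.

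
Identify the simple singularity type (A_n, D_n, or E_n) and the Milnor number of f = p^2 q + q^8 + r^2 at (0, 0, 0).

Type D_9, Milnor number mu = 9.

The Hessian of f at 0 is [[0, 0, 0], [0, 0, 0], [0, 0, 2]] with rank 1, so corank 2. A Groebner basis of the Jacobian ideal J(f) in C{p,q,r} is {p^2/8 + q^7, p^3, p*q, r}; counting standard monomials gives mu = 9. Corank 2; j^3 = p^2*q has shape L^2 M (L != M), so D-series; mu = 9 gives D_9.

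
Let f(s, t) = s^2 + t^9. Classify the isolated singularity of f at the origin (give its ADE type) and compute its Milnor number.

Type A_8, Milnor number mu = 8.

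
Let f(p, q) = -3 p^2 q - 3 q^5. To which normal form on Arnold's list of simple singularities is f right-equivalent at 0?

D_6

The Hessian of f at 0 has rank 0. Corank 2; j^3 = -3*p^2*q has shape L^2 M (L != M), so D-series; mu = 6 gives D_6.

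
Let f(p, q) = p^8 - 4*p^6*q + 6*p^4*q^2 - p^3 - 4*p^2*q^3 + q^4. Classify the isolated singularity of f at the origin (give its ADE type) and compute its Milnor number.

Type E6, Milnor number mu = 6.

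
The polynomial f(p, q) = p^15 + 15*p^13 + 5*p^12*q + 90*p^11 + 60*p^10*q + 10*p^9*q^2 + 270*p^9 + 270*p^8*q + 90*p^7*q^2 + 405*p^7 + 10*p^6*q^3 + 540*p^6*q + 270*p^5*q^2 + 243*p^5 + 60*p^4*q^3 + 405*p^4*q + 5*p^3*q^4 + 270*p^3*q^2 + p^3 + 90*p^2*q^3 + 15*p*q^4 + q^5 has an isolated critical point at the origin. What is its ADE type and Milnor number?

Type E_{8}, Milnor number mu = 8.

The Hessian of f at 0 is [[0, 0], [0, 0]] with rank 0, so corank 2. A Groebner basis of the Jacobian ideal J(f) in C{p,q} is {q^5, p*q^3 + q^4/12, p^2}; counting standard monomials gives mu = 8. Corank 2; j^3 = p^3 is a perfect cube, so E-series; the 5-jet and mu = 8 give E_8.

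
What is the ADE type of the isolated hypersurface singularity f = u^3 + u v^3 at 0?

E7

The Hessian of f at 0 is [[0, 0], [0, 0]] with rank 0, so corank 2. A Groebner basis of the Jacobian ideal J(f) in C{u,v} is {u^3, u*v^2, 3*u^2 + v^3}; counting standard monomials gives mu = 7. Corank 2; j^3 = u^3 is a perfect cube, so E-series; the 4-jet and mu = 7 give E_7.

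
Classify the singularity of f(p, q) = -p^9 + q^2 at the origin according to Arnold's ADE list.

A_{8}

The Hessian of f at 0 is [[0, 0], [0, 2]] with rank 1, so corank 1. A Groebner basis of the Jacobian ideal J(f) in C{p,q} is {p^8, q}; counting standard monomials gives mu = 8. Corank 1: A-series; mu = 8 gives A_8.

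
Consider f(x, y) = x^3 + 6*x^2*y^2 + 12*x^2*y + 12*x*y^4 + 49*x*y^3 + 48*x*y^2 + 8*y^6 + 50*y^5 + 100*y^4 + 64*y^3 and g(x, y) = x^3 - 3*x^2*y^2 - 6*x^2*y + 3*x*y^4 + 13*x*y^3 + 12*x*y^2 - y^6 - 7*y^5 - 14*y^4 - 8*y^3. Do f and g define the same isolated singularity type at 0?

Yes.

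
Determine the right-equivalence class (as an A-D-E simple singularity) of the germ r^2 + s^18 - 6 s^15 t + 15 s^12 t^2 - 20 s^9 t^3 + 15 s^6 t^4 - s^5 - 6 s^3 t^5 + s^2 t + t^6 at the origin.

D_7

The Hessian of f at 0 has rank 1. Corank 2; j^3 = s^2*t has shape L^2 M (L != M), so D-series; mu = 7 gives D_7.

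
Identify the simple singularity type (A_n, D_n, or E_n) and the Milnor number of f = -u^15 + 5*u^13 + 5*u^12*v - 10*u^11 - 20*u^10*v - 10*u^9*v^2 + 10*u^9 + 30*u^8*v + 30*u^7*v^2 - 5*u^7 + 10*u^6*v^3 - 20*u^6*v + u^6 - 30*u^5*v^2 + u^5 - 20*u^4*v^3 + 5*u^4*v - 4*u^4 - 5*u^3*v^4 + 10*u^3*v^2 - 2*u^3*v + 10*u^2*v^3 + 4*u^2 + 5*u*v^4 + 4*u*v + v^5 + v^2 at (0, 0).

Type A_{4}, Milnor number mu = 4.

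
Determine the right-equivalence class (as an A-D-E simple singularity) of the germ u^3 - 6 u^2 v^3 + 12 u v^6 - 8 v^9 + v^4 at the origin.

E6

The Hessian of f at 0 is [[0, 0], [0, 0]] with rank 0, so corank 2. A Groebner basis of the Jacobian ideal J(f) in C{u,v} is {v^3, u^2}; counting standard monomials gives mu = 6. Corank 2; j^3 = u^3 is a perfect cube, so E-series; the 4-jet and mu = 6 give E_6.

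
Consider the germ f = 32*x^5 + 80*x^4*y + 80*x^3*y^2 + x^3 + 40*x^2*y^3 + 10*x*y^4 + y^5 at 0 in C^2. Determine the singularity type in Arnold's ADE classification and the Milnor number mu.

The Hessian of f at 0 has rank 0. Corank 2; j^3 = x^3 is a perfect cube, so E-series; the 5-jet and mu = 8 give E_8.

Type E_8, Milnor number mu = 8.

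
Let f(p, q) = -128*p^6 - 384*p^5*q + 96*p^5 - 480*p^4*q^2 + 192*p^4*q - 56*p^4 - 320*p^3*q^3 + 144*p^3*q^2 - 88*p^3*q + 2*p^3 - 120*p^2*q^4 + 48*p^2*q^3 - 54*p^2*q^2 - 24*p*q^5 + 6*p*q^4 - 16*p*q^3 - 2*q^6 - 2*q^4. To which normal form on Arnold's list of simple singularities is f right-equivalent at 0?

The Hessian of f at 0 has rank 0. Corank 2; j^3 = 2*p^3 is a perfect cube, so E-series; the 4-jet and mu = 6 give E_6.

E_{6}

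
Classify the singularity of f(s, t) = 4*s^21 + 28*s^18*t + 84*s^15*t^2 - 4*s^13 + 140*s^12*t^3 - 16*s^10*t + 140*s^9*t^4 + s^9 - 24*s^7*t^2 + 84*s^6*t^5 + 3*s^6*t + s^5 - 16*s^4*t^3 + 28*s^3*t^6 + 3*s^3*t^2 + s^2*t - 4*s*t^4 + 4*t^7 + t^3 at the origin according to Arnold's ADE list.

D4

The Hessian of f at 0 is [[0, 0], [0, 0]] with rank 0, so corank 2. A Groebner basis of the Jacobian ideal J(f) in C{s,t} is {t^3, s^2 + 3*t^2, s*t}; counting standard monomials gives mu = 4. Corank 2; j^3 = t*(s^2 + t^2) splits into three distinct lines over C (the quadratic factor has nonzero discriminant), so D_4.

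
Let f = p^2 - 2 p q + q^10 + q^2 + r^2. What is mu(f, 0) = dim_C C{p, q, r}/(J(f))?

9

The Hessian of f at 0 is [[2, -2, 0], [-2, 2, 0], [0, 0, 2]] with rank 2, so corank 1. A Groebner basis of the Jacobian ideal J(f) in C{p,q,r} is {q^9, p - q, r}; counting standard monomials gives mu = 9. Corank 1: A-series; mu = 9 gives A_9.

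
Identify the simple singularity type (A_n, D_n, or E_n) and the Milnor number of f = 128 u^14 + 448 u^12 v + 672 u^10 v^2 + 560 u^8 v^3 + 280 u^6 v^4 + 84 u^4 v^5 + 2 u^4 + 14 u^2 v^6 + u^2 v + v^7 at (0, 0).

Type D_{8}, Milnor number mu = 8.

The Hessian of f at 0 has rank 0. Corank 2; j^3 = u^2*v has shape L^2 M (L != M), so D-series; mu = 8 gives D_8.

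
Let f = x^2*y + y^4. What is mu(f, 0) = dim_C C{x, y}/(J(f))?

The Hessian of f at 0 is [[0, 0], [0, 0]] with rank 0, so corank 2. A Groebner basis of the Jacobian ideal J(f) in C{x,y} is {x^3, x^2/4 + y^3, x*y}; counting standard monomials gives mu = 5. Corank 2; j^3 = x^2*y has shape L^2 M (L != M), so D-series; mu = 5 gives D_5.

5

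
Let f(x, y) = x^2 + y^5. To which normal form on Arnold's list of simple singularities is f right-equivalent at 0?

A_{4}

The Hessian of f at 0 is [[2, 0], [0, 0]] with rank 1, so corank 1. A Groebner basis of the Jacobian ideal J(f) in C{x,y} is {y^4, x}; counting standard monomials gives mu = 4. Corank 1: A-series; mu = 4 gives A_4.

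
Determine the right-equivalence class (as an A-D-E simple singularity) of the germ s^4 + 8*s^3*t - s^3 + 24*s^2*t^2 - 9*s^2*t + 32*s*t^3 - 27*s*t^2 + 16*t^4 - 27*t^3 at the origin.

The Hessian of f at 0 is [[0, 0], [0, 0]] with rank 0, so corank 2. A Groebner basis of the Jacobian ideal J(f) in C{s,t} is {t^4, s*t^2 + 8*t^3/3, s^2 + 6*s*t + 9*t^2}; counting standard monomials gives mu = 6. Corank 2; j^3 = -(s + 3*t)^3 is a perfect cube, so E-series; the 4-jet and mu = 6 give E_6.

E_{6}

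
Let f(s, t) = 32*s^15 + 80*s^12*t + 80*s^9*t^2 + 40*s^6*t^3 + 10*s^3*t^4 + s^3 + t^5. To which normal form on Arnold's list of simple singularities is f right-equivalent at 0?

E_8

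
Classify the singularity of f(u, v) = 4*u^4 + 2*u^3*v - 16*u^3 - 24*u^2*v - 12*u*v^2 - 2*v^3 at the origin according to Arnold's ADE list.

E7

The Hessian of f at 0 is [[0, 0], [0, 0]] with rank 0, so corank 2. A Groebner basis of the Jacobian ideal J(f) in C{u,v} is {768*u^2 + 768*u*v + v^4 + 8*v^3 + 192*v^2, u^3 - 12*u^2 - 12*u*v - 3*v^2, u^2*v + 24*u^2 + 24*u*v + 6*v^2, -32*u^2 + u*v^2 - 32*u*v + v^3/6 - 8*v^2}; counting standard monomials gives mu = 7. Corank 2; j^3 = -2*(2*u + v)^3 is a perfect cube, so E-series; the 4-jet and mu = 7 give E_7.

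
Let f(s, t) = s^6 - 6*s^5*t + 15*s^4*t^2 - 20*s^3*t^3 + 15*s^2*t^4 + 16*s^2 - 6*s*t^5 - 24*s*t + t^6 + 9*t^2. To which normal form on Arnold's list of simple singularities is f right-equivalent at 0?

A5

The Hessian of f at 0 has rank 1. Corank 1: A-series; mu = 5 gives A_5.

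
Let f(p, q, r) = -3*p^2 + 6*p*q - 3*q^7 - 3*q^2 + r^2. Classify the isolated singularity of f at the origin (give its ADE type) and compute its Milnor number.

Type A6, Milnor number mu = 6.

The Hessian of f at 0 has rank 2. Corank 1: A-series; mu = 6 gives A_6.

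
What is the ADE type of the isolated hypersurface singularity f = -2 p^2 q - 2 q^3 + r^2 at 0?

D_4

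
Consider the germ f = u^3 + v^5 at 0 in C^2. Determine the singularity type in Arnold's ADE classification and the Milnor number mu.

Type E_{8}, Milnor number mu = 8.

The Hessian of f at 0 is [[0, 0], [0, 0]] with rank 0, so corank 2. A Groebner basis of the Jacobian ideal J(f) in C{u,v} is {v^4, u^2}; counting standard monomials gives mu = 8. Corank 2; j^3 = u^3 is a perfect cube, so E-series; the 5-jet and mu = 8 give E_8.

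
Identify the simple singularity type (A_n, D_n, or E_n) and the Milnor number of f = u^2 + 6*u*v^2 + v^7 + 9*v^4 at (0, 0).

The Hessian of f at 0 is [[2, 0], [0, 0]] with rank 1, so corank 1. A Groebner basis of the Jacobian ideal J(f) in C{u,v} is {u^3, u/3 + v^2}; counting standard monomials gives mu = 6. Corank 1: A-series; mu = 6 gives A_6.

Type A_{6}, Milnor number mu = 6.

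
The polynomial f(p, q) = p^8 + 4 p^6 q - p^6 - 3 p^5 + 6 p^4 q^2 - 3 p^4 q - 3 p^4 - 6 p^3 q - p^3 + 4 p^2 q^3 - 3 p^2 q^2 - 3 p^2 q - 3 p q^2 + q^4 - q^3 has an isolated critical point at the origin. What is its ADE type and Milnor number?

Type E_6, Milnor number mu = 6.

The Hessian of f at 0 has rank 0. Corank 2; j^3 = -(p + q)^3 is a perfect cube, so E-series; the 4-jet and mu = 6 give E_6.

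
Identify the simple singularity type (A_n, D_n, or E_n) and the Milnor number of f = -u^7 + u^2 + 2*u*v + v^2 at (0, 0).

The Hessian of f at 0 has rank 1. Corank 1: A-series; mu = 6 gives A_6.

Type A_{6}, Milnor number mu = 6.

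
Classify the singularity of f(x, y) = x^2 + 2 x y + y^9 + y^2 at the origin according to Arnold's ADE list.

The Hessian of f at 0 is [[2, 2], [2, 2]] with rank 1, so corank 1. A Groebner basis of the Jacobian ideal J(f) in C{x,y} is {y^8, x + y}; counting standard monomials gives mu = 8. Corank 1: A-series; mu = 8 gives A_8.

A_8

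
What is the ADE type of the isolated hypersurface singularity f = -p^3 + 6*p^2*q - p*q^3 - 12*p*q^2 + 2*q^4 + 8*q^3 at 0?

E_7

The Hessian of f at 0 is [[0, 0], [0, 0]] with rank 0, so corank 2. A Groebner basis of the Jacobian ideal J(f) in C{p,q} is {p^3 - 6*p^2*q - 48*p^2 + 192*p*q - 192*q^2, 6*p^2 + p*q^2 - 24*p*q + 24*q^2, 3*p^2 - 12*p*q + q^3 + 12*q^2}; counting standard monomials gives mu = 7. Corank 2; j^3 = -(p - 2*q)^3 is a perfect cube, so E-series; the 4-jet and mu = 7 give E_7.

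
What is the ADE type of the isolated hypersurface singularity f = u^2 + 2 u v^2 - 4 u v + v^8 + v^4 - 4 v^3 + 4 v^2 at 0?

A_{7}

The Hessian of f at 0 has rank 1. Corank 1: A-series; mu = 7 gives A_7.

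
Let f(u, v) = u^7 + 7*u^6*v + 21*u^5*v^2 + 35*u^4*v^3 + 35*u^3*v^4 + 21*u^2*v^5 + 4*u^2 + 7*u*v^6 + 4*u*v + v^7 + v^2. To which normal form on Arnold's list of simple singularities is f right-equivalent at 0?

The Hessian of f at 0 is [[8, 4], [4, 2]] with rank 1, so corank 1. A Groebner basis of the Jacobian ideal J(f) in C{u,v} is {v^6, u + v/2}; counting standard monomials gives mu = 6. Corank 1: A-series; mu = 6 gives A_6.

A6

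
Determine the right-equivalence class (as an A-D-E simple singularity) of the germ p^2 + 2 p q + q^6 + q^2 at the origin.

A_5

The Hessian of f at 0 has rank 1. Corank 1: A-series; mu = 5 gives A_5.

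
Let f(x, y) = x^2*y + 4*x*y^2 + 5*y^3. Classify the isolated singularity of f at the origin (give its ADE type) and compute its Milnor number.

Type D4, Milnor number mu = 4.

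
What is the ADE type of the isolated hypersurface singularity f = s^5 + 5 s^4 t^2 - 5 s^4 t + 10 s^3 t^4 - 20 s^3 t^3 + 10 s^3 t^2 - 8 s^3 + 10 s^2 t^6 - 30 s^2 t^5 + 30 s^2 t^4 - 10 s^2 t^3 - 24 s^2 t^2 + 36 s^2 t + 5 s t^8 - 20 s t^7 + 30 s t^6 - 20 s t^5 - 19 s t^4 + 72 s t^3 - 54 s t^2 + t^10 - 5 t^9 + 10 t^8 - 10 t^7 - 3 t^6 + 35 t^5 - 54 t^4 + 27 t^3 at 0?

The Hessian of f at 0 has rank 0. Corank 2; j^3 = -(2*s - 3*t)^3 is a perfect cube, so E-series; the 5-jet and mu = 8 give E_8.

E_{8}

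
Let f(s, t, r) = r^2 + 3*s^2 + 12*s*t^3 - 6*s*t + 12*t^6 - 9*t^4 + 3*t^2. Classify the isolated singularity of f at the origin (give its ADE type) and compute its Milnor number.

The Hessian of f at 0 has rank 2. Corank 1: A-series; mu = 3 gives A_3.

Type A_{3}, Milnor number mu = 3.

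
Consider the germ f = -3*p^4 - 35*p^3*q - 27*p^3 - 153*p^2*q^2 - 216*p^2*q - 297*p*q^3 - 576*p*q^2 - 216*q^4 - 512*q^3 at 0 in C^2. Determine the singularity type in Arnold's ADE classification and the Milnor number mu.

Type E_7, Milnor number mu = 7.

The Hessian of f at 0 has rank 0. Corank 2; j^3 = -(3*p + 8*q)^3 is a perfect cube, so E-series; the 4-jet and mu = 7 give E_7.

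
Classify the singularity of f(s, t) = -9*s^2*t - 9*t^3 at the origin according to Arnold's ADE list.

The Hessian of f at 0 is [[0, 0], [0, 0]] with rank 0, so corank 2. A Groebner basis of the Jacobian ideal J(f) in C{s,t} is {t^3, s^2 + 3*t^2, s*t}; counting standard monomials gives mu = 4. Corank 2; j^3 = -9*t*(s^2 + t^2) splits into three distinct lines over C (the quadratic factor has nonzero discriminant), so D_4.

D4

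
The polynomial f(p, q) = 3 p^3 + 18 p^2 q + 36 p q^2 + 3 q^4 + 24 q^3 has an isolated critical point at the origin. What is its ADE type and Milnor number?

Type E_{6}, Milnor number mu = 6.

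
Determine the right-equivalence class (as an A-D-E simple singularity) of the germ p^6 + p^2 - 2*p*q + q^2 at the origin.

The Hessian of f at 0 is [[2, -2], [-2, 2]] with rank 1, so corank 1. A Groebner basis of the Jacobian ideal J(f) in C{p,q} is {q^5, p - q}; counting standard monomials gives mu = 5. Corank 1: A-series; mu = 5 gives A_5.

A_{5}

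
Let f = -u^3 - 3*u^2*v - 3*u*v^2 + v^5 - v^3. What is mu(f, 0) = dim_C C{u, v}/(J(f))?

8

The Hessian of f at 0 has rank 0. Corank 2; j^3 = -(u + v)^3 is a perfect cube, so E-series; the 5-jet and mu = 8 give E_8.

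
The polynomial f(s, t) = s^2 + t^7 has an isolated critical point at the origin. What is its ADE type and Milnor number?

The Hessian of f at 0 has rank 1. Corank 1: A-series; mu = 6 gives A_6.

Type A_6, Milnor number mu = 6.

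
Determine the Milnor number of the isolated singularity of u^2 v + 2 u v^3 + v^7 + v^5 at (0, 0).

8

The Hessian of f at 0 is [[0, 0], [0, 0]] with rank 0, so corank 2. A Groebner basis of the Jacobian ideal J(f) in C{u,v} is {u^2*v^2 + u^2/7 + u*v^2/7, u^3 - u^2/7 - u*v^2/7, u*v + v^3}; counting standard monomials gives mu = 8. Corank 2; j^3 = u^2*v has shape L^2 M (L != M), so D-series; mu = 8 gives D_8.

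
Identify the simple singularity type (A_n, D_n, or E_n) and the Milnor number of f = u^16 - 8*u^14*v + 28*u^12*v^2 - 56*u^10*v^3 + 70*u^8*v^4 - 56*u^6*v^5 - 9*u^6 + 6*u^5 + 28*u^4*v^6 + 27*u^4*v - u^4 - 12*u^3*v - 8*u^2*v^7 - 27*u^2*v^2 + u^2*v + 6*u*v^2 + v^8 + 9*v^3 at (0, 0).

Type D_{9}, Milnor number mu = 9.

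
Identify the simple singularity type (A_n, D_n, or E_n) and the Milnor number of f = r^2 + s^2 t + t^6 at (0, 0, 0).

Type D_{7}, Milnor number mu = 7.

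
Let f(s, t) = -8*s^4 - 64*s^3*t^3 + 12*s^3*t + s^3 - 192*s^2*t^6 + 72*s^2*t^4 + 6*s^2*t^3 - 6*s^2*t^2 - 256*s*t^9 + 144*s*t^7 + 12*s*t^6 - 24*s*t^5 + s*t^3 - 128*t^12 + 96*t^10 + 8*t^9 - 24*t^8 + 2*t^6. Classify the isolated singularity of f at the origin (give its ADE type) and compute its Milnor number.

Type E7, Milnor number mu = 7.

The Hessian of f at 0 is [[0, 0], [0, 0]] with rank 0, so corank 2. A Groebner basis of the Jacobian ideal J(f) in C{s,t} is {3*s^2/4 + t^4 + t^3/4, s^3, s^2*t - s^2/4 - t^3/12, -s^2 + s*t^2 - t^3/3}; counting standard monomials gives mu = 7. Corank 2; j^3 = s^3 is a perfect cube, so E-series; the 4-jet and mu = 7 give E_7.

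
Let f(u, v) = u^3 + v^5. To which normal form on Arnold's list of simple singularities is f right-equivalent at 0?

The Hessian of f at 0 is [[0, 0], [0, 0]] with rank 0, so corank 2. A Groebner basis of the Jacobian ideal J(f) in C{u,v} is {v^4, u^2}; counting standard monomials gives mu = 8. Corank 2; j^3 = u^3 is a perfect cube, so E-series; the 5-jet and mu = 8 give E_8.

E_8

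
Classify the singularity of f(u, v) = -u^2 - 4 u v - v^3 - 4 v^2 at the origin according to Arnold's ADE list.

A2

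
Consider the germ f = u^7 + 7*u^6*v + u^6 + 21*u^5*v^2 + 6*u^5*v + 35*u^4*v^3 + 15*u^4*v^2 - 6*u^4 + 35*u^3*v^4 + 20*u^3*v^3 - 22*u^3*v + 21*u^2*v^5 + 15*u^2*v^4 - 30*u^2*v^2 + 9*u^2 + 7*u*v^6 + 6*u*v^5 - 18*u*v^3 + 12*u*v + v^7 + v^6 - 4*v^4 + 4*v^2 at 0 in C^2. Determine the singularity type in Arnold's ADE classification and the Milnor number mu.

The Hessian of f at 0 is [[18, 12], [12, 8]] with rank 1, so corank 1. A Groebner basis of the Jacobian ideal J(f) in C{u,v} is {-81*u*v + v^4 - 54*v^2, u*v^2 - 9*u + 7*v^3/9 - 6*v, u^2 + 4*u*v/3 + 4*v^2/9}; counting standard monomials gives mu = 6. Corank 1: A-series; mu = 6 gives A_6.

Type A_{6}, Milnor number mu = 6.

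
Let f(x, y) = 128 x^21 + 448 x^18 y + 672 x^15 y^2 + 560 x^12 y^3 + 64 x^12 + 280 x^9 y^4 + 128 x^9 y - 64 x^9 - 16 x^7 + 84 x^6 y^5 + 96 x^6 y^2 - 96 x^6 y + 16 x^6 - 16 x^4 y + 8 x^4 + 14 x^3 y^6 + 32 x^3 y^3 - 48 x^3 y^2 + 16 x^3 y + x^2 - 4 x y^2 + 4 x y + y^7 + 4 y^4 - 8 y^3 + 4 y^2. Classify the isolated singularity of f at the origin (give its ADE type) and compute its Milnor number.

Type A_{6}, Milnor number mu = 6.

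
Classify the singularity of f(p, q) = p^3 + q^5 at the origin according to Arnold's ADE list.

E_{8}

The Hessian of f at 0 has rank 0. Corank 2; j^3 = p^3 is a perfect cube, so E-series; the 5-jet and mu = 8 give E_8.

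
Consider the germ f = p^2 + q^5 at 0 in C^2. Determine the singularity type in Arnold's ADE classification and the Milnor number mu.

Type A_4, Milnor number mu = 4.

The Hessian of f at 0 has rank 1. Corank 1: A-series; mu = 4 gives A_4.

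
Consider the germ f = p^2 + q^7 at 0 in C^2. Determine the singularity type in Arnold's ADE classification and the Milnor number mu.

Type A6, Milnor number mu = 6.

The Hessian of f at 0 is [[2, 0], [0, 0]] with rank 1, so corank 1. A Groebner basis of the Jacobian ideal J(f) in C{p,q} is {q^6, p}; counting standard monomials gives mu = 6. Corank 1: A-series; mu = 6 gives A_6.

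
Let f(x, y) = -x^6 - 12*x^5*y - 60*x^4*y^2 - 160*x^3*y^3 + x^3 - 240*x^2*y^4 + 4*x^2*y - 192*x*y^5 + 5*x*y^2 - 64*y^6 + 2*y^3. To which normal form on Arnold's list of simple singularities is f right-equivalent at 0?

D_{7}

The Hessian of f at 0 has rank 0. Corank 2; j^3 = (x + y)^2*(x + 2*y) has shape L^2 M (L != M), so D-series; mu = 7 gives D_7.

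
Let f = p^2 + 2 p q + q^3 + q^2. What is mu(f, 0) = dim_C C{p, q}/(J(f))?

2

The Hessian of f at 0 has rank 1. Corank 1: A-series; mu = 2 gives A_2.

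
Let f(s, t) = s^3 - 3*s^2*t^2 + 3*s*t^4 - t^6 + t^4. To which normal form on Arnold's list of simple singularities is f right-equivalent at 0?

E6

The Hessian of f at 0 has rank 0. Corank 2; j^3 = s^3 is a perfect cube, so E-series; the 4-jet and mu = 6 give E_6.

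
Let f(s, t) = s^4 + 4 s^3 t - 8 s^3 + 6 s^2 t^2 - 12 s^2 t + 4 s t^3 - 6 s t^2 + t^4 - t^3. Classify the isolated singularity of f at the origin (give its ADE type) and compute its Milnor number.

The Hessian of f at 0 has rank 0. Corank 2; j^3 = -(2*s + t)^3 is a perfect cube, so E-series; the 4-jet and mu = 6 give E_6.

Type E6, Milnor number mu = 6.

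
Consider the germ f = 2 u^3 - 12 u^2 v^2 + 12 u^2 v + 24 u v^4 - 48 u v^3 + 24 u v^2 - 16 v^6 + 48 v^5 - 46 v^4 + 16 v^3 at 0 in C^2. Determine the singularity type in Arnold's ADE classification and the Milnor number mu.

Type E_6, Milnor number mu = 6.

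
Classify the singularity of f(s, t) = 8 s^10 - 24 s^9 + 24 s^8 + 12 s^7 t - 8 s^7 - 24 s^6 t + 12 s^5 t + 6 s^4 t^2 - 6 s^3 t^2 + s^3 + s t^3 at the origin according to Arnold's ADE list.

E_{7}

The Hessian of f at 0 has rank 0. Corank 2; j^3 = s^3 is a perfect cube, so E-series; the 4-jet and mu = 7 give E_7.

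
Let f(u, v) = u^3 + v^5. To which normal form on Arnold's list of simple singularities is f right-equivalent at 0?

The Hessian of f at 0 has rank 0. Corank 2; j^3 = u^3 is a perfect cube, so E-series; the 5-jet and mu = 8 give E_8.

E_8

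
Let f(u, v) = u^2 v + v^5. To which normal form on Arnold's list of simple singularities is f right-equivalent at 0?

The Hessian of f at 0 is [[0, 0], [0, 0]] with rank 0, so corank 2. A Groebner basis of the Jacobian ideal J(f) in C{u,v} is {u^2/5 + v^4, u^3, u*v}; counting standard monomials gives mu = 6. Corank 2; j^3 = u^2*v has shape L^2 M (L != M), so D-series; mu = 6 gives D_6.

D_{6}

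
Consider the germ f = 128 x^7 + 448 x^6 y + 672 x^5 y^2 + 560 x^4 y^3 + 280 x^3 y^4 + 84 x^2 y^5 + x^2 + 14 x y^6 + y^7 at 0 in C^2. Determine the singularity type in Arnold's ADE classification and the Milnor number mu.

Type A_6, Milnor number mu = 6.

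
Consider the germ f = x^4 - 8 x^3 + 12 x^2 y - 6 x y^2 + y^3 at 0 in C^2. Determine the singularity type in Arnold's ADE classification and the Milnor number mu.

The Hessian of f at 0 is [[0, 0], [0, 0]] with rank 0, so corank 2. A Groebner basis of the Jacobian ideal J(f) in C{x,y} is {y^4, x*y^2 - y^3/3, x^2 - x*y + y^2/4}; counting standard monomials gives mu = 6. Corank 2; j^3 = -(2*x - y)^3 is a perfect cube, so E-series; the 4-jet and mu = 6 give E_6.

Type E_{6}, Milnor number mu = 6.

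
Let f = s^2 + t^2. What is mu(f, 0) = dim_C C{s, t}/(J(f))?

1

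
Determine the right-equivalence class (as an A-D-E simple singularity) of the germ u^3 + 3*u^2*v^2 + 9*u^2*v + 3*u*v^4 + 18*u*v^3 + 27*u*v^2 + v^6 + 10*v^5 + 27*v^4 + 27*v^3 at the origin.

E_{8}

The Hessian of f at 0 has rank 0. Corank 2; j^3 = (u + 3*v)^3 is a perfect cube, so E-series; the 5-jet and mu = 8 give E_8.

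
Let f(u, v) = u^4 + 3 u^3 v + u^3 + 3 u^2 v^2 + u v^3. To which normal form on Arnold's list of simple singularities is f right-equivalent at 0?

The Hessian of f at 0 has rank 0. Corank 2; j^3 = u^3 is a perfect cube, so E-series; the 4-jet and mu = 7 give E_7.

E7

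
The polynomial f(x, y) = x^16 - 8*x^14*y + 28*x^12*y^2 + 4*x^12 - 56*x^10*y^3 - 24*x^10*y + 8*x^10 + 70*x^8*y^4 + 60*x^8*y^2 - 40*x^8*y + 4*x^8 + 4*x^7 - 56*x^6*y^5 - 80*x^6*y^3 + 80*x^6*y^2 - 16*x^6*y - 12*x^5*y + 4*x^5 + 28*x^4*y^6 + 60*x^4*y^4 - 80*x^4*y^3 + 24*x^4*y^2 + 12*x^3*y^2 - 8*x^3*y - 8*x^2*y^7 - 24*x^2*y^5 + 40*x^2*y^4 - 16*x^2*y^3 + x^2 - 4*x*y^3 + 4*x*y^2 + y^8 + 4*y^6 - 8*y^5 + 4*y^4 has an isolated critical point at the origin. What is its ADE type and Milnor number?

Type A7, Milnor number mu = 7.

The Hessian of f at 0 has rank 1. Corank 1: A-series; mu = 7 gives A_7.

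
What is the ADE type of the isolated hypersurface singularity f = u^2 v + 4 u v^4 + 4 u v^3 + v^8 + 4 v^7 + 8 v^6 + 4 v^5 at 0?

D_9

The Hessian of f at 0 is [[0, 0], [0, 0]] with rank 0, so corank 2. A Groebner basis of the Jacobian ideal J(f) in C{u,v} is {u^2*v^2 - 4*u^2*v/5 + 3*u^2/5 + 4*u*v^2/5 + 2*u*v/5 + 4*v^3/5, u^2*v/5 + u^2/10 + u*v^3 - u*v^2/5 + 2*u*v/5 + 4*v^3/5, u*v/2 + v^4 + v^3, u^3 + 2*u^2*v - 2*u^2 - 4*u*v^2}; counting standard monomials gives mu = 9. Corank 2; j^3 = u^2*v has shape L^2 M (L != M), so D-series; mu = 9 gives D_9.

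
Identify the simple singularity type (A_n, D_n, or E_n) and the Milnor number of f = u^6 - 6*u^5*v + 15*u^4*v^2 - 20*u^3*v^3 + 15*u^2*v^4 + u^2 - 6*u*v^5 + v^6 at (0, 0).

The Hessian of f at 0 has rank 1. Corank 1: A-series; mu = 5 gives A_5.

Type A5, Milnor number mu = 5.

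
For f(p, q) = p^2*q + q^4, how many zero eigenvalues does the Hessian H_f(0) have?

The Hessian at 0 is [[0, 0], [0, 0]] of rank 0; hence corank 2.

2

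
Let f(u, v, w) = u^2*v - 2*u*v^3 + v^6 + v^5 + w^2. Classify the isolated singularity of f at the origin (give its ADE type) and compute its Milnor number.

Type D_{7}, Milnor number mu = 7.

The Hessian of f at 0 has rank 1. Corank 2; j^3 = u^2*v has shape L^2 M (L != M), so D-series; mu = 7 gives D_7.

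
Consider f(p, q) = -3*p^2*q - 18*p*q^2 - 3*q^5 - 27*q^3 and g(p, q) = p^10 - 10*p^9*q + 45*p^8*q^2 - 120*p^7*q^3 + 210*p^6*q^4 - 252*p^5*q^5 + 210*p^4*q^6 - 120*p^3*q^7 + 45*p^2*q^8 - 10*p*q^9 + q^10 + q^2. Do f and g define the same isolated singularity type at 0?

No.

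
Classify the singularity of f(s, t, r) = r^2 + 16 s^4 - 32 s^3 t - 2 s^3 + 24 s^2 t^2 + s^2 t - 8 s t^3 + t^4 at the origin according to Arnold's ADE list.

D_{5}

The Hessian of f at 0 has rank 1. Corank 2; j^3 = -s^2*(2*s - t) has shape L^2 M (L != M), so D-series; mu = 5 gives D_5.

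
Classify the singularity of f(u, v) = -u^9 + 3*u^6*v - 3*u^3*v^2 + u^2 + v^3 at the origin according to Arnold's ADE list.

A2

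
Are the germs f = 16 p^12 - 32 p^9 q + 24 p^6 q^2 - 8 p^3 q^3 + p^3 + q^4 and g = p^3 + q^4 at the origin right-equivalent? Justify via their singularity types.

The Hessian of f at 0 is [[0, 0], [0, 0]] with rank 0, so corank 2. A Groebner basis of the Jacobian ideal J(f) in C{p,q} is {q^3, p^2}; counting standard monomials gives mu = 6. Corank 2; j^3 = p^3 is a perfect cube, so E-series; the 4-jet and mu = 6 give E_6. The Hessian of g at 0 is [[0, 0], [0, 0]] with rank 0, so corank 2. A Groebner basis of the Jacobian ideal J(g) in C{p,q} is {q^3, p^2}; counting standard monomials gives mu = 6. Corank 2; j^3 = p^3 is a perfect cube, so E-series; the 4-jet and mu = 6 give E_6. Both have type E_6, hence right-equivalent.

Yes.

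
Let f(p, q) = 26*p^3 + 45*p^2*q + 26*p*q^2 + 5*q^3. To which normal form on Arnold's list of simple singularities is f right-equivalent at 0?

D_4

The Hessian of f at 0 has rank 0. Corank 2; j^3 = (2*p + q)*(13*p^2 + 16*p*q + 5*q^2) splits into three distinct lines over C (the quadratic factor has nonzero discriminant), so D_4.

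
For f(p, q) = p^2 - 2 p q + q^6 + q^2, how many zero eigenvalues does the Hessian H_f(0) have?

1

Hessian at 0 has rank 1.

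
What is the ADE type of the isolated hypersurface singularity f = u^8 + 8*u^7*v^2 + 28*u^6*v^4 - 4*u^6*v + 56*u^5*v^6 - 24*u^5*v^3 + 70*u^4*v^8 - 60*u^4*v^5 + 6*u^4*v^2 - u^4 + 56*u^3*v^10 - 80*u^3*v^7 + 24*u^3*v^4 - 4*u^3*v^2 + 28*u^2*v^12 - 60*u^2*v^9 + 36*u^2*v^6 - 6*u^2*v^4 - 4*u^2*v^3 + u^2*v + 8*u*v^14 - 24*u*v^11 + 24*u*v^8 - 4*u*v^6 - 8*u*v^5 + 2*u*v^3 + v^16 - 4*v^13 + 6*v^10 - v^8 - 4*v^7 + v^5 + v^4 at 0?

The Hessian of f at 0 has rank 0. Corank 2; j^3 = u^2*v has shape L^2 M (L != M), so D-series; mu = 5 gives D_5.

D_{5}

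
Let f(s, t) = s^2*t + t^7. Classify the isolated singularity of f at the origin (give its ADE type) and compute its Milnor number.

The Hessian of f at 0 has rank 0. Corank 2; j^3 = s^2*t has shape L^2 M (L != M), so D-series; mu = 8 gives D_8.

Type D8, Milnor number mu = 8.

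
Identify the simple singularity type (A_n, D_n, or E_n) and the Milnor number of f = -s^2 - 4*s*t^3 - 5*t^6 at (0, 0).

The Hessian of f at 0 has rank 1. Corank 1: A-series; mu = 5 gives A_5.

Type A5, Milnor number mu = 5.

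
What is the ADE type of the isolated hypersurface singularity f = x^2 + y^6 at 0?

A_{5}

The Hessian of f at 0 has rank 1. Corank 1: A-series; mu = 5 gives A_5.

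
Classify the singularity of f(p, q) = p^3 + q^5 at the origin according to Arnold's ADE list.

E8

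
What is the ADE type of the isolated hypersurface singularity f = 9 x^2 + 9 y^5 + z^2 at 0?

The Hessian of f at 0 is [[18, 0, 0], [0, 0, 0], [0, 0, 2]] with rank 2, so corank 1. A Groebner basis of the Jacobian ideal J(f) in C{x,y,z} is {y^4, x, z}; counting standard monomials gives mu = 4. Corank 1: A-series; mu = 4 gives A_4.

A4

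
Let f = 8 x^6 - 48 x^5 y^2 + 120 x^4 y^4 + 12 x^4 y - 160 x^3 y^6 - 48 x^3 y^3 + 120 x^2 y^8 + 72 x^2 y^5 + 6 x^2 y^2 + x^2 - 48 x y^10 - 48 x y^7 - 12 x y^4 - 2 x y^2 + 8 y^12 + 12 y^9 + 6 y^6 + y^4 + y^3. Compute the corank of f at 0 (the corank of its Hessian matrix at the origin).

Hessian at 0 has rank 1.

1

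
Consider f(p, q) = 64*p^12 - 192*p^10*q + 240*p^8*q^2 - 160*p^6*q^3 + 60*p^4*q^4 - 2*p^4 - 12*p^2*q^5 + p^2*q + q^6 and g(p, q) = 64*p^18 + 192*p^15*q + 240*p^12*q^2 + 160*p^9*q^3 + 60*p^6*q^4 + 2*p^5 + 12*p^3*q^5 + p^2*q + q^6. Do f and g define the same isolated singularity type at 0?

Yes.

The Hessian of f at 0 has rank 0. Corank 2; j^3 = p^2*q has shape L^2 M (L != M), so D-series; mu = 7 gives D_7. The Hessian of g at 0 has rank 0. Corank 2; j^3 = p^2*q has shape L^2 M (L != M), so D-series; mu = 7 gives D_7. Both have type D_7, hence right-equivalent.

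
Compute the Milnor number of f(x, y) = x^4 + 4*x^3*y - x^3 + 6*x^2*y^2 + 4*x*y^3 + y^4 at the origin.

6

The Hessian of f at 0 is [[0, 0], [0, 0]] with rank 0, so corank 2. A Groebner basis of the Jacobian ideal J(f) in C{x,y} is {y^4, x*y^2 + y^3/3, x^2}; counting standard monomials gives mu = 6. Corank 2; j^3 = -x^3 is a perfect cube, so E-series; the 4-jet and mu = 6 give E_6.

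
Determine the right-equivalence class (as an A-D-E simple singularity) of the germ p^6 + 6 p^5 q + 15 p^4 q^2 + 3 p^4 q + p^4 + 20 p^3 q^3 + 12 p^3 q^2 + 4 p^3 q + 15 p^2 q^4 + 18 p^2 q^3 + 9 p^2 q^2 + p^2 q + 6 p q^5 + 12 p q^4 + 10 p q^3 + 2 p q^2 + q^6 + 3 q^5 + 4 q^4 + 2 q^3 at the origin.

D4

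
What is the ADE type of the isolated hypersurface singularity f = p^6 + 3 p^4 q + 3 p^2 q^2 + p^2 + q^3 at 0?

A2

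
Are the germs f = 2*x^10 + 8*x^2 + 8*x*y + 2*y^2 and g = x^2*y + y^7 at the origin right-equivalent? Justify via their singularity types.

No.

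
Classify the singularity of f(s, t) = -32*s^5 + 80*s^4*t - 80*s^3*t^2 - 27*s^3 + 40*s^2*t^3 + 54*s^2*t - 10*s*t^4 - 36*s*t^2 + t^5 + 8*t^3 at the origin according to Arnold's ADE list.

The Hessian of f at 0 has rank 0. Corank 2; j^3 = -(3*s - 2*t)^3 is a perfect cube, so E-series; the 5-jet and mu = 8 give E_8.

E_8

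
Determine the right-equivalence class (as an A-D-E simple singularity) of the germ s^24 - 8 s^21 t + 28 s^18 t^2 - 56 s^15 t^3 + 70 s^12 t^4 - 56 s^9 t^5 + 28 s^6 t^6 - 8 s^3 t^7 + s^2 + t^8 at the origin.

A7

The Hessian of f at 0 has rank 1. Corank 1: A-series; mu = 7 gives A_7.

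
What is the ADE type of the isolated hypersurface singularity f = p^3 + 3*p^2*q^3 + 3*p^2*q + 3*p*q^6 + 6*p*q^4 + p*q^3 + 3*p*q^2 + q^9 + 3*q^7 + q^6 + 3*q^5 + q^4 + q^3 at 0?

E7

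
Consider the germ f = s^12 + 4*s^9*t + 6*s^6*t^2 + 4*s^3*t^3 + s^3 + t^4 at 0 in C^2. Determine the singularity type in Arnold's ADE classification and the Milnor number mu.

Type E_{6}, Milnor number mu = 6.

The Hessian of f at 0 has rank 0. Corank 2; j^3 = s^3 is a perfect cube, so E-series; the 4-jet and mu = 6 give E_6.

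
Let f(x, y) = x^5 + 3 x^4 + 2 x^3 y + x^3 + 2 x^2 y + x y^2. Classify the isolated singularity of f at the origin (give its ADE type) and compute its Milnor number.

Type D_5, Milnor number mu = 5.

The Hessian of f at 0 is [[0, 0], [0, 0]] with rank 0, so corank 2. A Groebner basis of the Jacobian ideal J(f) in C{x,y} is {x*y^2 + x*y/3 + y^2/3, -x*y/3 + y^3 - y^2/3, x^2 + 2*x*y/3 - y^2/3}; counting standard monomials gives mu = 5. Corank 2; j^3 = x*(x + y)^2 has shape L^2 M (L != M), so D-series; mu = 5 gives D_5.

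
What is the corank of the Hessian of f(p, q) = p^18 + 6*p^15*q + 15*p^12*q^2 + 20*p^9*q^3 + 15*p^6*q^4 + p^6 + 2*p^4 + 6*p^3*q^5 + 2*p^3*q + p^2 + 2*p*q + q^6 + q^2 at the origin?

1

Hessian at 0 has rank 1.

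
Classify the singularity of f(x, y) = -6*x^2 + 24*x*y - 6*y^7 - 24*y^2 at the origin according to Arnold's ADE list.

The Hessian of f at 0 has rank 1. Corank 1: A-series; mu = 6 gives A_6.

A_6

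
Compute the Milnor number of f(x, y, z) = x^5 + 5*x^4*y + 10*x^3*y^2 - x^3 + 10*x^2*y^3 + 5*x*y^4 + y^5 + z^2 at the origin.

8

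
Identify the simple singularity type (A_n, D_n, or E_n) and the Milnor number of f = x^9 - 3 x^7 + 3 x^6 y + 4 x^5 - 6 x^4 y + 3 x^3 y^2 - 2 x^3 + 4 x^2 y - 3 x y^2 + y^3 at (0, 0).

Type D_4, Milnor number mu = 4.

The Hessian of f at 0 is [[0, 0], [0, 0]] with rank 0, so corank 2. A Groebner basis of the Jacobian ideal J(f) in C{x,y} is {y^3, x^2 - 3*y^2/2, x*y - 3*y^2/2}; counting standard monomials gives mu = 4. Corank 2; j^3 = -(x - y)*(2*x^2 - 2*x*y + y^2) splits into three distinct lines over C (the quadratic factor has nonzero discriminant), so D_4.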